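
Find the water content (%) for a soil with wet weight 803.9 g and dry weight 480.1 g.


Using w = (m_wet - m_dry) / m_dry * 100
m_wet - m_dry = 803.9 - 480.1 = 323.8 g
w = 323.8 / 480.1 * 100
w = 67.44 %


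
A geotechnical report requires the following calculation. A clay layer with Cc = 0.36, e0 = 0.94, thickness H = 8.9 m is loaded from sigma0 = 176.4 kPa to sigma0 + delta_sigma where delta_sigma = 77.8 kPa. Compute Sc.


Using Sc = Cc * H / (1 + e0) * log10((sigma0 + delta_sigma) / sigma0)
Stress ratio = (176.4 + 77.8) / 176.4 = 1.44104
log10(1.44104) = 0.158677
Cc * H / (1 + e0) = 0.36 * 8.9 / (1 + 0.94) = 1.65155
Sc = 1.65155 * 0.158677
Sc = 0.2621 m


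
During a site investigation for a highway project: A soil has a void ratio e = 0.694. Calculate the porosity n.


Using the relation n = e / (1 + e)
n = 0.694 / (1 + 0.694)
n = 0.694 / 1.694
n = 0.4097


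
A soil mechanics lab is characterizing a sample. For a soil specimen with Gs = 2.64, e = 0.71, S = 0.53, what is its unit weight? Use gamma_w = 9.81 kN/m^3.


Using gamma = gamma_w * (Gs + S*e) / (1 + e)
Numerator: Gs + S*e = 2.64 + 0.53*0.71 = 3.0163
Denominator: 1 + e = 1 + 0.71 = 1.71
gamma = 9.81 * 3.0163 / 1.71
gamma = 17.304 kN/m^3


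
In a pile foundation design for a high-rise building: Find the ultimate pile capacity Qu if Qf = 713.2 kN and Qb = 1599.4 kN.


Using Qu = Qf + Qb
Qu = 713.2 + 1599.4
Qu = 2312.6 kN


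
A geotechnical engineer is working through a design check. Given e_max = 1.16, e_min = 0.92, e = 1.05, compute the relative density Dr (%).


Using Dr = (e_max - e) / (e_max - e_min) * 100
e_max - e = 1.16 - 1.05 = 0.11
e_max - e_min = 1.16 - 0.92 = 0.24
Dr = 0.11 / 0.24 * 100
Dr = 45.83 %


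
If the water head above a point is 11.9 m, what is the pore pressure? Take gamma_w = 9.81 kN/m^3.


Using u = gamma_w * h_w
u = 9.81 * 11.9
u = 116.74 kPa


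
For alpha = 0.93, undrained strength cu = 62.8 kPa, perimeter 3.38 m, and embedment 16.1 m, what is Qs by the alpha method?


Using Qs = alpha * cu * perimeter * L
Qs = 0.93 * 62.8 * 3.38 * 16.1
Qs = 3178.23 kN


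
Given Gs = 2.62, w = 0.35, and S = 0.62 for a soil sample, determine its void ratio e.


Using the relation e = Gs * w / S
e = 2.62 * 0.35 / 0.62
e = 1.479


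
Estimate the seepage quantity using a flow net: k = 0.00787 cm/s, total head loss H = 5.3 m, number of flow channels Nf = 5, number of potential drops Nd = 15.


Result: 0.000139 m^3/s per m

Derivation:
Convert k to m/s for unit consistency with H:
k = 0.00787 cm/s = 0.00787 / 100 m/s = 7.87e-05 m/s
Using q = k * H * Nf / Nd
Nf / Nd = 5 / 15 = 0.3333
q = 7.87e-05 * 5.3 * 0.3333
q = 0.000139 m^3/s per m


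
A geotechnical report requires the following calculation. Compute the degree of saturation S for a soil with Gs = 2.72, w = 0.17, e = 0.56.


Using S = Gs * w / e
S = 2.72 * 0.17 / 0.56
S = 0.8257


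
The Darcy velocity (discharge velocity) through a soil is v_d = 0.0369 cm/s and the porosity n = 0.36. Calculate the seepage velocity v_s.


Result: 0.1025 cm/s

Derivation:
Using v_s = v_d / n
v_s = 0.0369 / 0.36
v_s = 0.1025 cm/s


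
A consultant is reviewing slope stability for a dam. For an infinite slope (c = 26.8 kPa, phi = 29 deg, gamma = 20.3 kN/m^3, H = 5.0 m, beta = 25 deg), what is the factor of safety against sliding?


Result: 1.878

Derivation:
Using Fs = c / (gamma*H*sin(beta)*cos(beta)) + tan(phi)/tan(beta)
Cohesion contribution = 26.8 / (20.3*5.0*sin(25)*cos(25))
Cohesion contribution = 0.689358
Friction contribution = tan(29)/tan(25) = 1.18872
Fs = 0.689358 + 1.18872
Fs = 1.878


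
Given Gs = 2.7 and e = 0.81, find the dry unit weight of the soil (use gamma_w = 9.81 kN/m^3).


Result: 14.634 kN/m^3

Derivation:
Using gamma_d = Gs * gamma_w / (1 + e)
gamma_d = 2.7 * 9.81 / (1 + 0.81)
gamma_d = 2.7 * 9.81 / 1.81
gamma_d = 14.634 kN/m^3


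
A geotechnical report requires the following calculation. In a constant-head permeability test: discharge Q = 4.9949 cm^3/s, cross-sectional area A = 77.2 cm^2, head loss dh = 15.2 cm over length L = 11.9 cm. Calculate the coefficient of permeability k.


Compute hydraulic gradient:
i = dh / L = 15.2 / 11.9 = 1.27731
Then apply Darcy's law:
k = Q / (A * i)
k = 4.9949 / (77.2 * 1.27731)
k = 4.9949 / 98.6084
k = 0.050654 cm/s


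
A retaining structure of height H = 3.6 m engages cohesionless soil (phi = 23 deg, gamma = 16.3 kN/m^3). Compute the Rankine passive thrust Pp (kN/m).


Compute passive earth pressure coefficient:
Kp = tan^2(45 + phi/2) = tan^2(56.5) = 2.282623
Compute passive force:
Pp = 0.5 * Kp * gamma * H^2
Pp = 0.5 * 2.282623 * 16.3 * 3.6^2
Pp = 241.1 kN/m


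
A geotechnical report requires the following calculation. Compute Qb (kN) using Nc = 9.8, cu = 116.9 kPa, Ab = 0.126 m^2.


Result: 144.35 kN

Derivation:
Using Qb = Nc * cu * Ab
Qb = 9.8 * 116.9 * 0.126
Qb = 144.35 kN


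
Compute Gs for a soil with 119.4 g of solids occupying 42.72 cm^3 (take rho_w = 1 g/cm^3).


Using Gs = m_s / (V_s * rho_w)
Since rho_w = 1 g/cm^3:
Gs = 119.4 / 42.72
Gs = 2.795


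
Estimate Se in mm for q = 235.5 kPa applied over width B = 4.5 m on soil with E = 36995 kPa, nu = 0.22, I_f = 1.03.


Result: 28.077 mm

Derivation:
Using Se = q * B * (1 - nu^2) * I_f / E
1 - nu^2 = 1 - 0.22^2 = 0.9516
Se = 235.5 * 4.5 * 0.9516 * 1.03 / 36995
Se = 0.028077 m
Convert to mm: Se = 0.028077 * 1000 = 28.077 mm


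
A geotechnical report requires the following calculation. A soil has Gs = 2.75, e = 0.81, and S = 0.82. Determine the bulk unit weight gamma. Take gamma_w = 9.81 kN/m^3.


Result: 18.505 kN/m^3

Derivation:
Using gamma = gamma_w * (Gs + S*e) / (1 + e)
Numerator: Gs + S*e = 2.75 + 0.82*0.81 = 3.4142
Denominator: 1 + e = 1 + 0.81 = 1.81
gamma = 9.81 * 3.4142 / 1.81
gamma = 18.505 kN/m^3


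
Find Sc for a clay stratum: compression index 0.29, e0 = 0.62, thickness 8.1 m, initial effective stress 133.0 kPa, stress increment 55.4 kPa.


Using Sc = Cc * H / (1 + e0) * log10((sigma0 + delta_sigma) / sigma0)
Stress ratio = (133.0 + 55.4) / 133.0 = 1.41654
log10(1.41654) = 0.151229
Cc * H / (1 + e0) = 0.29 * 8.1 / (1 + 0.62) = 1.45
Sc = 1.45 * 0.151229
Sc = 0.2193 m


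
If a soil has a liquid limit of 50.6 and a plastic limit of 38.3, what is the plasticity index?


Using PI = LL - PL
PI = 50.6 - 38.3
PI = 12.3


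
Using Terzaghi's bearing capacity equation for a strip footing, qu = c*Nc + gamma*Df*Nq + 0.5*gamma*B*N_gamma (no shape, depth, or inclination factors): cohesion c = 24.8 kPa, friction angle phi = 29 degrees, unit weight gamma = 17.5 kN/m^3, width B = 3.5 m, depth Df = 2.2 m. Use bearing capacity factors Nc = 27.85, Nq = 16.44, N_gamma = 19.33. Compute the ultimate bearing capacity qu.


Result: 1915.6 kPa

Derivation:
Compute qu = c*Nc + gamma*Df*Nq + 0.5*gamma*B*N_gamma
Term 1: 24.8 * 27.85 = 690.68
Term 2: 17.5 * 2.2 * 16.44 = 632.94
Term 3: 0.5 * 17.5 * 3.5 * 19.33 = 591.98125
qu = 690.68 + 632.94 + 591.98125
qu = 1915.6 kPa


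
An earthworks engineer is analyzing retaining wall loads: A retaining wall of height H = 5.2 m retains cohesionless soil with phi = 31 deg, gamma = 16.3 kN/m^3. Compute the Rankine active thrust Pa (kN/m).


Compute active earth pressure coefficient:
Ka = tan^2(45 - phi/2) = tan^2(29.5) = 0.320099
Compute active force:
Pa = 0.5 * Ka * gamma * H^2
Pa = 0.5 * 0.320099 * 16.3 * 5.2^2
Pa = 70.54 kN/m


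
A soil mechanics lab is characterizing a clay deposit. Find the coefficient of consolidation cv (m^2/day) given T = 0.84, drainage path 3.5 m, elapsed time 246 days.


Using cv = T * H_dr^2 / t
H_dr^2 = 3.5^2 = 12.25
cv = 0.84 * 12.25 / 246
cv = 0.04183 m^2/day


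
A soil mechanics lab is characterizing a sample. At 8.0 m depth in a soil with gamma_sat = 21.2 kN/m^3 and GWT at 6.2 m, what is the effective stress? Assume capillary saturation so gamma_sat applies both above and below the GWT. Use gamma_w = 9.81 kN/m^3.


Result: 151.94 kPa

Derivation:
Total stress = gamma_sat * depth
sigma = 21.2 * 8.0 = 169.6 kPa
Pore water pressure u = gamma_w * (depth - d_wt)
u = 9.81 * (8.0 - 6.2) = 17.658 kPa
Effective stress = sigma - u
sigma' = 169.6 - 17.658 = 151.94 kPa


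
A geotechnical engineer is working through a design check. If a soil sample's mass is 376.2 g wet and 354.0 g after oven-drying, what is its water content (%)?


Using w = (m_wet - m_dry) / m_dry * 100
m_wet - m_dry = 376.2 - 354.0 = 22.2 g
w = 22.2 / 354.0 * 100
w = 6.27 %


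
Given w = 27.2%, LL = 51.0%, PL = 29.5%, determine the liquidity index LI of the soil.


Result: -0.107

Derivation:
First compute the plasticity index:
PI = LL - PL = 51.0 - 29.5 = 21.5
Then compute the liquidity index:
LI = (w - PL) / PI
LI = (27.2 - 29.5) / 21.5
LI = -0.107


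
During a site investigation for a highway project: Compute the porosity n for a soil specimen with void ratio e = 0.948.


Using the relation n = e / (1 + e)
n = 0.948 / (1 + 0.948)
n = 0.948 / 1.948
n = 0.4867


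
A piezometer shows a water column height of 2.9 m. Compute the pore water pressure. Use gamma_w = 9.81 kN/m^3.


Using u = gamma_w * h_w
u = 9.81 * 2.9
u = 28.45 kPa


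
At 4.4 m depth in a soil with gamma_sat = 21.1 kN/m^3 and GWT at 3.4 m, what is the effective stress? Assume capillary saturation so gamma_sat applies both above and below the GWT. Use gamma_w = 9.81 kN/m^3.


Total stress = gamma_sat * depth
sigma = 21.1 * 4.4 = 92.84 kPa
Pore water pressure u = gamma_w * (depth - d_wt)
u = 9.81 * (4.4 - 3.4) = 9.81 kPa
Effective stress = sigma - u
sigma' = 92.84 - 9.81 = 83.03 kPa


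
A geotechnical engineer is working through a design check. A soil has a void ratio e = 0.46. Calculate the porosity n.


Using the relation n = e / (1 + e)
n = 0.46 / (1 + 0.46)
n = 0.46 / 1.46
n = 0.3151


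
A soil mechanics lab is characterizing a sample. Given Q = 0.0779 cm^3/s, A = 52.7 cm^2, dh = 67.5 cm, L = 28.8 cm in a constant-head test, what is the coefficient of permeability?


Compute hydraulic gradient:
i = dh / L = 67.5 / 28.8 = 2.34375
Then apply Darcy's law:
k = Q / (A * i)
k = 0.0779 / (52.7 * 2.34375)
k = 0.0779 / 123.516
k = 0.000631 cm/s


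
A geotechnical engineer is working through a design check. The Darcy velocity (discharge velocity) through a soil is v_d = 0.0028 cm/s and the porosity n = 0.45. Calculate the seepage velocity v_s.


Using v_s = v_d / n
v_s = 0.0028 / 0.45
v_s = 0.00622 cm/s


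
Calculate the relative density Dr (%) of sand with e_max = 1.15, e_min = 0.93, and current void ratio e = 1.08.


Result: 31.82 %

Derivation:
Using Dr = (e_max - e) / (e_max - e_min) * 100
e_max - e = 1.15 - 1.08 = 0.07
e_max - e_min = 1.15 - 0.93 = 0.22
Dr = 0.07 / 0.22 * 100
Dr = 31.82 %


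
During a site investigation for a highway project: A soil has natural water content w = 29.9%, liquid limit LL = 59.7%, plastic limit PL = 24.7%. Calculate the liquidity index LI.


First compute the plasticity index:
PI = LL - PL = 59.7 - 24.7 = 35.0
Then compute the liquidity index:
LI = (w - PL) / PI
LI = (29.9 - 24.7) / 35.0
LI = 0.149


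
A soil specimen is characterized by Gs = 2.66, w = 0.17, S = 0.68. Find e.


Result: 0.665

Derivation:
Using the relation e = Gs * w / S
e = 2.66 * 0.17 / 0.68
e = 0.665


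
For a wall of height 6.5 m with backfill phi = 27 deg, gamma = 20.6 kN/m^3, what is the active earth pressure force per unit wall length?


Compute active earth pressure coefficient:
Ka = tan^2(45 - phi/2) = tan^2(31.5) = 0.375525
Compute active force:
Pa = 0.5 * Ka * gamma * H^2
Pa = 0.5 * 0.375525 * 20.6 * 6.5^2
Pa = 163.42 kN/m


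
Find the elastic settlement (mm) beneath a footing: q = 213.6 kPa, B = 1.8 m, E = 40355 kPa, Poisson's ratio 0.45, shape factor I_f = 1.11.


Using Se = q * B * (1 - nu^2) * I_f / E
1 - nu^2 = 1 - 0.45^2 = 0.7975
Se = 213.6 * 1.8 * 0.7975 * 1.11 / 40355
Se = 0.008434 m
Convert to mm: Se = 0.008434 * 1000 = 8.434 mm


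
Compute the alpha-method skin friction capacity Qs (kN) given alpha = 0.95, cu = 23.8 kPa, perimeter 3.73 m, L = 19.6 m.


Using Qs = alpha * cu * perimeter * L
Qs = 0.95 * 23.8 * 3.73 * 19.6
Qs = 1652.97 kN


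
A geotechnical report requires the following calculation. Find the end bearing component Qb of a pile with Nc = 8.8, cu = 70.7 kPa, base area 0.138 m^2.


Result: 85.86 kN

Derivation:
Using Qb = Nc * cu * Ab
Qb = 8.8 * 70.7 * 0.138
Qb = 85.86 kN


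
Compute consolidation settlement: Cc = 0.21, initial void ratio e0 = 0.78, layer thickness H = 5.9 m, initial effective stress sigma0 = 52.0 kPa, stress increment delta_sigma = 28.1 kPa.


Using Sc = Cc * H / (1 + e0) * log10((sigma0 + delta_sigma) / sigma0)
Stress ratio = (52.0 + 28.1) / 52.0 = 1.54038
log10(1.54038) = 0.187629
Cc * H / (1 + e0) = 0.21 * 5.9 / (1 + 0.78) = 0.696067
Sc = 0.696067 * 0.187629
Sc = 0.1306 m


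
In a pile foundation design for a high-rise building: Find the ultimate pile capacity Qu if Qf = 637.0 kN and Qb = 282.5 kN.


Result: 919.5 kN

Derivation:
Using Qu = Qf + Qb
Qu = 637.0 + 282.5
Qu = 919.5 kN


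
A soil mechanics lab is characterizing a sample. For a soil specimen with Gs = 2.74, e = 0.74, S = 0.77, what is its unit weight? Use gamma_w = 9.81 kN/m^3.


Using gamma = gamma_w * (Gs + S*e) / (1 + e)
Numerator: Gs + S*e = 2.74 + 0.77*0.74 = 3.3098
Denominator: 1 + e = 1 + 0.74 = 1.74
gamma = 9.81 * 3.3098 / 1.74
gamma = 18.66 kN/m^3


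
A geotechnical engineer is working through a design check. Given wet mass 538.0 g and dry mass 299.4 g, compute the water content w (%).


Using w = (m_wet - m_dry) / m_dry * 100
m_wet - m_dry = 538.0 - 299.4 = 238.6 g
w = 238.6 / 299.4 * 100
w = 79.69 %


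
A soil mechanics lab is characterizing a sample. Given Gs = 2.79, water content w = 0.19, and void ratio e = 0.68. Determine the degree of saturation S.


Using S = Gs * w / e
S = 2.79 * 0.19 / 0.68
S = 0.7796


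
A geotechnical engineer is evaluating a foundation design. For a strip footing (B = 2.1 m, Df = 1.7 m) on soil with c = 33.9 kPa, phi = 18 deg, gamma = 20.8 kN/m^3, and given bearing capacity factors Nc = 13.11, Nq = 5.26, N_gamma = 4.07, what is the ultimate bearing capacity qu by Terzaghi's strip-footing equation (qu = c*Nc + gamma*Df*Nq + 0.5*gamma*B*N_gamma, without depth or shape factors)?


Compute qu = c*Nc + gamma*Df*Nq + 0.5*gamma*B*N_gamma
Term 1: 33.9 * 13.11 = 444.429
Term 2: 20.8 * 1.7 * 5.26 = 185.9936
Term 3: 0.5 * 20.8 * 2.1 * 4.07 = 88.8888
qu = 444.429 + 185.9936 + 88.8888
qu = 719.31 kPa


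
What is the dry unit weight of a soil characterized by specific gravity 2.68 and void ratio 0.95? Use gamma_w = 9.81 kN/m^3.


Using gamma_d = Gs * gamma_w / (1 + e)
gamma_d = 2.68 * 9.81 / (1 + 0.95)
gamma_d = 2.68 * 9.81 / 1.95
gamma_d = 13.482 kN/m^3


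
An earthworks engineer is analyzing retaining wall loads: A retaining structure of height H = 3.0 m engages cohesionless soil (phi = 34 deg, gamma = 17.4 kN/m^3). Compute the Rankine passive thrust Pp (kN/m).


Compute passive earth pressure coefficient:
Kp = tan^2(45 + phi/2) = tan^2(62.0) = 3.537132
Compute passive force:
Pp = 0.5 * Kp * gamma * H^2
Pp = 0.5 * 3.537132 * 17.4 * 3.0^2
Pp = 276.96 kN/m


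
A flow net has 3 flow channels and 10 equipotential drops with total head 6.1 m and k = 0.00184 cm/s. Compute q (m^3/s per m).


Convert k to m/s for unit consistency with H:
k = 0.00184 cm/s = 0.00184 / 100 m/s = 1.84e-05 m/s
Using q = k * H * Nf / Nd
Nf / Nd = 3 / 10 = 0.3
q = 1.84e-05 * 6.1 * 0.3
q = 3.367e-05 m^3/s per m


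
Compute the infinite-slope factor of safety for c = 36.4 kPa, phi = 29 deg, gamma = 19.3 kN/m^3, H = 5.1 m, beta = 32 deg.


Using Fs = c / (gamma*H*sin(beta)*cos(beta)) + tan(phi)/tan(beta)
Cohesion contribution = 36.4 / (19.3*5.1*sin(32)*cos(32))
Cohesion contribution = 0.822894
Friction contribution = tan(29)/tan(32) = 0.88708
Fs = 0.822894 + 0.88708
Fs = 1.71


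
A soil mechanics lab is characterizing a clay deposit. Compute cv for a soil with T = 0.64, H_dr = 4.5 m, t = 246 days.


Using cv = T * H_dr^2 / t
H_dr^2 = 4.5^2 = 20.25
cv = 0.64 * 20.25 / 246
cv = 0.05268 m^2/day


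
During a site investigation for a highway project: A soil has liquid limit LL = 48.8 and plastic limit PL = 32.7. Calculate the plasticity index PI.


Result: 16.1

Derivation:
Using PI = LL - PL
PI = 48.8 - 32.7
PI = 16.1


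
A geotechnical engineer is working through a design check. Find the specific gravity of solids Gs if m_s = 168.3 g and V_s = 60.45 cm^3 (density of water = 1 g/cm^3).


Result: 2.784

Derivation:
Using Gs = m_s / (V_s * rho_w)
Since rho_w = 1 g/cm^3:
Gs = 168.3 / 60.45
Gs = 2.784


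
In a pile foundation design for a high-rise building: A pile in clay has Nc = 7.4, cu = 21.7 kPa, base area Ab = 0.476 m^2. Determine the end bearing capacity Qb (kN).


Result: 76.44 kN

Derivation:
Using Qb = Nc * cu * Ab
Qb = 7.4 * 21.7 * 0.476
Qb = 76.44 kN


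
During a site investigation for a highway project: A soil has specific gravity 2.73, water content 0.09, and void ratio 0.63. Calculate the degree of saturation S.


Using S = Gs * w / e
S = 2.73 * 0.09 / 0.63
S = 0.39


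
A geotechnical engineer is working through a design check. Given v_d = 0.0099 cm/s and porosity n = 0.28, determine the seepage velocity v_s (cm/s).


Using v_s = v_d / n
v_s = 0.0099 / 0.28
v_s = 0.03536 cm/s


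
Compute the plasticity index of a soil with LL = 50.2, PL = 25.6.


Using PI = LL - PL
PI = 50.2 - 25.6
PI = 24.6


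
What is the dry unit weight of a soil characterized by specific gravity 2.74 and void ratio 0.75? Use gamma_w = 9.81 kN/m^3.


Using gamma_d = Gs * gamma_w / (1 + e)
gamma_d = 2.74 * 9.81 / (1 + 0.75)
gamma_d = 2.74 * 9.81 / 1.75
gamma_d = 15.36 kN/m^3


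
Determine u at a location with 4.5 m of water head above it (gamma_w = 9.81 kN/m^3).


Using u = gamma_w * h_w
u = 9.81 * 4.5
u = 44.15 kPa


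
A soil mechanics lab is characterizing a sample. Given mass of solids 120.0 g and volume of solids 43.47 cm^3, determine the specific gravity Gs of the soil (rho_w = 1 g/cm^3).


Using Gs = m_s / (V_s * rho_w)
Since rho_w = 1 g/cm^3:
Gs = 120.0 / 43.47
Gs = 2.761


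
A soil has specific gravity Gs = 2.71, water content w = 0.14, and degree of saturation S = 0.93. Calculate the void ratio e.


Result: 0.408

Derivation:
Using the relation e = Gs * w / S
e = 2.71 * 0.14 / 0.93
e = 0.408


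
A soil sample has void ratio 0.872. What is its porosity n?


Result: 0.4658

Derivation:
Using the relation n = e / (1 + e)
n = 0.872 / (1 + 0.872)
n = 0.872 / 1.872
n = 0.4658


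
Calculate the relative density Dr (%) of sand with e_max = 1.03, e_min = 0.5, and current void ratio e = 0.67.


Using Dr = (e_max - e) / (e_max - e_min) * 100
e_max - e = 1.03 - 0.67 = 0.36
e_max - e_min = 1.03 - 0.5 = 0.53
Dr = 0.36 / 0.53 * 100
Dr = 67.92 %


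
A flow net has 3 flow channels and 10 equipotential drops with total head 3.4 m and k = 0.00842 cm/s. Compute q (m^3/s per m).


Convert k to m/s for unit consistency with H:
k = 0.00842 cm/s = 0.00842 / 100 m/s = 8.42e-05 m/s
Using q = k * H * Nf / Nd
Nf / Nd = 3 / 10 = 0.3
q = 8.42e-05 * 3.4 * 0.3
q = 8.588e-05 m^3/s per m


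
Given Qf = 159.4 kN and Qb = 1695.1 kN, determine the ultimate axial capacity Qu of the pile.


Result: 1854.5 kN

Derivation:
Using Qu = Qf + Qb
Qu = 159.4 + 1695.1
Qu = 1854.5 kN


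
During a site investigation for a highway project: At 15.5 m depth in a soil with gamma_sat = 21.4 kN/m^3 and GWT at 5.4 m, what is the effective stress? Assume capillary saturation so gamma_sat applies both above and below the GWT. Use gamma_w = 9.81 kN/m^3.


Total stress = gamma_sat * depth
sigma = 21.4 * 15.5 = 331.7 kPa
Pore water pressure u = gamma_w * (depth - d_wt)
u = 9.81 * (15.5 - 5.4) = 99.081 kPa
Effective stress = sigma - u
sigma' = 331.7 - 99.081 = 232.62 kPa


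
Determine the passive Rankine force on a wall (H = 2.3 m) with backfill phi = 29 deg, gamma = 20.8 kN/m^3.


Result: 158.56 kN/m

Derivation:
Compute passive earth pressure coefficient:
Kp = tan^2(45 + phi/2) = tan^2(59.5) = 2.88206
Compute passive force:
Pp = 0.5 * Kp * gamma * H^2
Pp = 0.5 * 2.88206 * 20.8 * 2.3^2
Pp = 158.56 kN/m


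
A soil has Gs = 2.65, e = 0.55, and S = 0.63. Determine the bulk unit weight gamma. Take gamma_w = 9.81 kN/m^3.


Using gamma = gamma_w * (Gs + S*e) / (1 + e)
Numerator: Gs + S*e = 2.65 + 0.63*0.55 = 2.9965
Denominator: 1 + e = 1 + 0.55 = 1.55
gamma = 9.81 * 2.9965 / 1.55
gamma = 18.965 kN/m^3


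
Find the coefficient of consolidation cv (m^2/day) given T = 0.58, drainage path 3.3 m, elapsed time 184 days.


Using cv = T * H_dr^2 / t
H_dr^2 = 3.3^2 = 10.89
cv = 0.58 * 10.89 / 184
cv = 0.03433 m^2/day


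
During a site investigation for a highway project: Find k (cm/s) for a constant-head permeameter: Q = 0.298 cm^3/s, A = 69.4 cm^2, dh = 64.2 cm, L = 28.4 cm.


Compute hydraulic gradient:
i = dh / L = 64.2 / 28.4 = 2.26056
Then apply Darcy's law:
k = Q / (A * i)
k = 0.298 / (69.4 * 2.26056)
k = 0.298 / 156.883
k = 0.0019 cm/s


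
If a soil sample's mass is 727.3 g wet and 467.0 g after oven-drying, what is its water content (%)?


Using w = (m_wet - m_dry) / m_dry * 100
m_wet - m_dry = 727.3 - 467.0 = 260.3 g
w = 260.3 / 467.0 * 100
w = 55.74 %


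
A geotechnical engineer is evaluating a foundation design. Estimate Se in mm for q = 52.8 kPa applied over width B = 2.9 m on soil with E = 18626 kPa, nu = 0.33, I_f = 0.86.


Using Se = q * B * (1 - nu^2) * I_f / E
1 - nu^2 = 1 - 0.33^2 = 0.8911
Se = 52.8 * 2.9 * 0.8911 * 0.86 / 18626
Se = 0.006300 m
Convert to mm: Se = 0.006300 * 1000 = 6.3 mm


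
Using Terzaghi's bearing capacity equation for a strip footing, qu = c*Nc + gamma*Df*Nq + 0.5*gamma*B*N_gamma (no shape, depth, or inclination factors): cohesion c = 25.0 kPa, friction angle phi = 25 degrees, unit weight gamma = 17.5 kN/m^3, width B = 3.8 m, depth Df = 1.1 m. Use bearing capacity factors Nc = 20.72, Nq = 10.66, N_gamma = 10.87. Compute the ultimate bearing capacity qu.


Compute qu = c*Nc + gamma*Df*Nq + 0.5*gamma*B*N_gamma
Term 1: 25.0 * 20.72 = 518.0
Term 2: 17.5 * 1.1 * 10.66 = 205.205
Term 3: 0.5 * 17.5 * 3.8 * 10.87 = 361.4275
qu = 518.0 + 205.205 + 361.4275
qu = 1084.63 kPa


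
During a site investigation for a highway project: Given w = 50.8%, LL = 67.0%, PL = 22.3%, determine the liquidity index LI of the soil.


First compute the plasticity index:
PI = LL - PL = 67.0 - 22.3 = 44.7
Then compute the liquidity index:
LI = (w - PL) / PI
LI = (50.8 - 22.3) / 44.7
LI = 0.638


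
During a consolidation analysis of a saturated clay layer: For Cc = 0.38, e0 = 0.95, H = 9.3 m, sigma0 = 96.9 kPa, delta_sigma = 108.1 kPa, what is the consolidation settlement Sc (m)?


Using Sc = Cc * H / (1 + e0) * log10((sigma0 + delta_sigma) / sigma0)
Stress ratio = (96.9 + 108.1) / 96.9 = 2.11558
log10(2.11558) = 0.32543
Cc * H / (1 + e0) = 0.38 * 9.3 / (1 + 0.95) = 1.81231
Sc = 1.81231 * 0.32543
Sc = 0.5898 m


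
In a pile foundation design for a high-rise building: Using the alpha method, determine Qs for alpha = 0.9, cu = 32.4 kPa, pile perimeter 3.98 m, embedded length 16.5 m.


Using Qs = alpha * cu * perimeter * L
Qs = 0.9 * 32.4 * 3.98 * 16.5
Qs = 1914.94 kN


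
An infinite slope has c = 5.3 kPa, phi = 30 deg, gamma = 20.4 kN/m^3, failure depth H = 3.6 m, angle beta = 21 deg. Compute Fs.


Using Fs = c / (gamma*H*sin(beta)*cos(beta)) + tan(phi)/tan(beta)
Cohesion contribution = 5.3 / (20.4*3.6*sin(21)*cos(21))
Cohesion contribution = 0.215706
Friction contribution = tan(30)/tan(21) = 1.50405
Fs = 0.215706 + 1.50405
Fs = 1.72


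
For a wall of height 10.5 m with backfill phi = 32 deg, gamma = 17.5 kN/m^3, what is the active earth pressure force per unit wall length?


Compute active earth pressure coefficient:
Ka = tan^2(45 - phi/2) = tan^2(29.0) = 0.307259
Compute active force:
Pa = 0.5 * Ka * gamma * H^2
Pa = 0.5 * 0.307259 * 17.5 * 10.5^2
Pa = 296.41 kN/m


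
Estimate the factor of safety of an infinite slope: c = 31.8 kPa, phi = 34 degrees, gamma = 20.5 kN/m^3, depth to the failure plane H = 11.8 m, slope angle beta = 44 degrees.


Using Fs = c / (gamma*H*sin(beta)*cos(beta)) + tan(phi)/tan(beta)
Cohesion contribution = 31.8 / (20.5*11.8*sin(44)*cos(44))
Cohesion contribution = 0.263079
Friction contribution = tan(34)/tan(44) = 0.698474
Fs = 0.263079 + 0.698474
Fs = 0.962


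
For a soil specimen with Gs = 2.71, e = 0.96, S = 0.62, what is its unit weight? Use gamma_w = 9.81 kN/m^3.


Result: 16.543 kN/m^3

Derivation:
Using gamma = gamma_w * (Gs + S*e) / (1 + e)
Numerator: Gs + S*e = 2.71 + 0.62*0.96 = 3.3052
Denominator: 1 + e = 1 + 0.96 = 1.96
gamma = 9.81 * 3.3052 / 1.96
gamma = 16.543 kN/m^3


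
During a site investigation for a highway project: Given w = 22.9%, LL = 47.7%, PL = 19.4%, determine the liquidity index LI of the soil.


First compute the plasticity index:
PI = LL - PL = 47.7 - 19.4 = 28.3
Then compute the liquidity index:
LI = (w - PL) / PI
LI = (22.9 - 19.4) / 28.3
LI = 0.124


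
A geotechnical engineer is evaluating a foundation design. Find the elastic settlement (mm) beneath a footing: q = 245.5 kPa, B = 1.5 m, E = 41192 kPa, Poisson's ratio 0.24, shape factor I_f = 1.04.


Result: 8.762 mm

Derivation:
Using Se = q * B * (1 - nu^2) * I_f / E
1 - nu^2 = 1 - 0.24^2 = 0.9424
Se = 245.5 * 1.5 * 0.9424 * 1.04 / 41192
Se = 0.008762 m
Convert to mm: Se = 0.008762 * 1000 = 8.762 mm


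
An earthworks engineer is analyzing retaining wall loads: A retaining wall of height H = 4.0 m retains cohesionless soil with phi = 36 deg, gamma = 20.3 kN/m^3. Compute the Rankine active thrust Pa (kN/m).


Compute active earth pressure coefficient:
Ka = tan^2(45 - phi/2) = tan^2(27.0) = 0.259616
Compute active force:
Pa = 0.5 * Ka * gamma * H^2
Pa = 0.5 * 0.259616 * 20.3 * 4.0^2
Pa = 42.16 kN/m


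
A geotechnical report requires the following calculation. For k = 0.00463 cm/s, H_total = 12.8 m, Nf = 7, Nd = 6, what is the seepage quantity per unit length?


Convert k to m/s for unit consistency with H:
k = 0.00463 cm/s = 0.00463 / 100 m/s = 4.63e-05 m/s
Using q = k * H * Nf / Nd
Nf / Nd = 7 / 6 = 1.1667
q = 4.63e-05 * 12.8 * 1.1667
q = 0.0006914 m^3/s per m


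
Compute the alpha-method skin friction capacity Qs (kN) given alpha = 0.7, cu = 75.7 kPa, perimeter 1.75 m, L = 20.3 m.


Using Qs = alpha * cu * perimeter * L
Qs = 0.7 * 75.7 * 1.75 * 20.3
Qs = 1882.47 kN


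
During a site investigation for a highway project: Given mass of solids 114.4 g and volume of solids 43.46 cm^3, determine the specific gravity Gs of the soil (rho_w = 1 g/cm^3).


Using Gs = m_s / (V_s * rho_w)
Since rho_w = 1 g/cm^3:
Gs = 114.4 / 43.46
Gs = 2.632


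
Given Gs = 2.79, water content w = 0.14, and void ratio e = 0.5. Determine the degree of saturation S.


Using S = Gs * w / e
S = 2.79 * 0.14 / 0.5
S = 0.7812


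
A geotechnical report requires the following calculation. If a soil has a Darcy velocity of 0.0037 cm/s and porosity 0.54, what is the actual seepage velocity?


Result: 0.00685 cm/s

Derivation:
Using v_s = v_d / n
v_s = 0.0037 / 0.54
v_s = 0.00685 cm/s


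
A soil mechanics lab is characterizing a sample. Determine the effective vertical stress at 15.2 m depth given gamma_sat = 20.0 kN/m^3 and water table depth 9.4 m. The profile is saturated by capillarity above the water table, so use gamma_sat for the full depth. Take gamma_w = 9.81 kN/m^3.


Total stress = gamma_sat * depth
sigma = 20.0 * 15.2 = 304.0 kPa
Pore water pressure u = gamma_w * (depth - d_wt)
u = 9.81 * (15.2 - 9.4) = 56.898 kPa
Effective stress = sigma - u
sigma' = 304.0 - 56.898 = 247.1 kPa


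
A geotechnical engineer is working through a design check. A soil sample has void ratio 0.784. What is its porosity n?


Using the relation n = e / (1 + e)
n = 0.784 / (1 + 0.784)
n = 0.784 / 1.784
n = 0.4395


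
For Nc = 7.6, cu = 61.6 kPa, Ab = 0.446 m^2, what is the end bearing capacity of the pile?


Using Qb = Nc * cu * Ab
Qb = 7.6 * 61.6 * 0.446
Qb = 208.8 kN


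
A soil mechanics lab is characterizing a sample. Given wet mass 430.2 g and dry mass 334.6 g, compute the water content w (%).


Using w = (m_wet - m_dry) / m_dry * 100
m_wet - m_dry = 430.2 - 334.6 = 95.6 g
w = 95.6 / 334.6 * 100
w = 28.57 %


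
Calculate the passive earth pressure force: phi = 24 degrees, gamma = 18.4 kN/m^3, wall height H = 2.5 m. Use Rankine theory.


Compute passive earth pressure coefficient:
Kp = tan^2(45 + phi/2) = tan^2(57.0) = 2.371184
Compute passive force:
Pp = 0.5 * Kp * gamma * H^2
Pp = 0.5 * 2.371184 * 18.4 * 2.5^2
Pp = 136.34 kN/m


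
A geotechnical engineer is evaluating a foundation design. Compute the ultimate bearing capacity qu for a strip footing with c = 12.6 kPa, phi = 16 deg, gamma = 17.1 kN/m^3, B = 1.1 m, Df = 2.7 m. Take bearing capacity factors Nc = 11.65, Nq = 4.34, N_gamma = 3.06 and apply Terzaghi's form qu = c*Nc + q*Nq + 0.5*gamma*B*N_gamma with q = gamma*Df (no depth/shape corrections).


Result: 375.95 kPa

Derivation:
Compute qu = c*Nc + gamma*Df*Nq + 0.5*gamma*B*N_gamma
Term 1: 12.6 * 11.65 = 146.79
Term 2: 17.1 * 2.7 * 4.34 = 200.3778
Term 3: 0.5 * 17.1 * 1.1 * 3.06 = 28.7793
qu = 146.79 + 200.3778 + 28.7793
qu = 375.95 kPa


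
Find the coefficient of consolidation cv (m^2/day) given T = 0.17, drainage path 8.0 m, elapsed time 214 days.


Using cv = T * H_dr^2 / t
H_dr^2 = 8.0^2 = 64.0
cv = 0.17 * 64.0 / 214
cv = 0.05084 m^2/day


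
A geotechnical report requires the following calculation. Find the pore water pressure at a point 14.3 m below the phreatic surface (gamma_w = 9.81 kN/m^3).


Using u = gamma_w * h_w
u = 9.81 * 14.3
u = 140.28 kPa


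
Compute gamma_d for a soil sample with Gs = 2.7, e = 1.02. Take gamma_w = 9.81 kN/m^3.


Result: 13.112 kN/m^3

Derivation:
Using gamma_d = Gs * gamma_w / (1 + e)
gamma_d = 2.7 * 9.81 / (1 + 1.02)
gamma_d = 2.7 * 9.81 / 2.02
gamma_d = 13.112 kN/m^3


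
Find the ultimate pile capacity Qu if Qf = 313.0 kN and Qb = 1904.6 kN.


Using Qu = Qf + Qb
Qu = 313.0 + 1904.6
Qu = 2217.6 kN


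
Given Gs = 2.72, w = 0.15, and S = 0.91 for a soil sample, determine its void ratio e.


Result: 0.4484

Derivation:
Using the relation e = Gs * w / S
e = 2.72 * 0.15 / 0.91
e = 0.4484


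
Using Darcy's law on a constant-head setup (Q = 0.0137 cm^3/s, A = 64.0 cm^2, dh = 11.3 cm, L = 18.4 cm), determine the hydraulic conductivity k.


Result: 0.000349 cm/s

Derivation:
Compute hydraulic gradient:
i = dh / L = 11.3 / 18.4 = 0.61413
Then apply Darcy's law:
k = Q / (A * i)
k = 0.0137 / (64.0 * 0.61413)
k = 0.0137 / 39.3043
k = 0.000349 cm/s


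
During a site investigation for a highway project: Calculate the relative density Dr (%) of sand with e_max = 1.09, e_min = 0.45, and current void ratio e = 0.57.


Using Dr = (e_max - e) / (e_max - e_min) * 100
e_max - e = 1.09 - 0.57 = 0.52
e_max - e_min = 1.09 - 0.45 = 0.64
Dr = 0.52 / 0.64 * 100
Dr = 81.25 %


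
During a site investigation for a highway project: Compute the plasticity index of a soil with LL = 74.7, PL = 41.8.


Using PI = LL - PL
PI = 74.7 - 41.8
PI = 32.9


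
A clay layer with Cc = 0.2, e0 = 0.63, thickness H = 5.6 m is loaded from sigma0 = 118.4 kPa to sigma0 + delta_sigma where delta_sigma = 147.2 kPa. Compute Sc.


Using Sc = Cc * H / (1 + e0) * log10((sigma0 + delta_sigma) / sigma0)
Stress ratio = (118.4 + 147.2) / 118.4 = 2.24324
log10(2.24324) = 0.350876
Cc * H / (1 + e0) = 0.2 * 5.6 / (1 + 0.63) = 0.687117
Sc = 0.687117 * 0.350876
Sc = 0.2411 m


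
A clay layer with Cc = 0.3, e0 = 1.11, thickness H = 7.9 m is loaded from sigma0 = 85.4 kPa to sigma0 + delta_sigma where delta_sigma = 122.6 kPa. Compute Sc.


Using Sc = Cc * H / (1 + e0) * log10((sigma0 + delta_sigma) / sigma0)
Stress ratio = (85.4 + 122.6) / 85.4 = 2.4356
log10(2.4356) = 0.386605
Cc * H / (1 + e0) = 0.3 * 7.9 / (1 + 1.11) = 1.12322
Sc = 1.12322 * 0.386605
Sc = 0.4342 m


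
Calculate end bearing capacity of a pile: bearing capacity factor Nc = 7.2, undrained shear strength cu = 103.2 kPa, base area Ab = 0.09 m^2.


Using Qb = Nc * cu * Ab
Qb = 7.2 * 103.2 * 0.09
Qb = 66.87 kN


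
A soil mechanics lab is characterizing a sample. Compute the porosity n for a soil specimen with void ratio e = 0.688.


Using the relation n = e / (1 + e)
n = 0.688 / (1 + 0.688)
n = 0.688 / 1.688
n = 0.4076


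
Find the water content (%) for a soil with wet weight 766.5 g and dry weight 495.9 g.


Using w = (m_wet - m_dry) / m_dry * 100
m_wet - m_dry = 766.5 - 495.9 = 270.6 g
w = 270.6 / 495.9 * 100
w = 54.57 %


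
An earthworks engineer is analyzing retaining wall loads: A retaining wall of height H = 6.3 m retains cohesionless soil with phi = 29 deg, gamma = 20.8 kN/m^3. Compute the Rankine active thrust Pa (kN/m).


Compute active earth pressure coefficient:
Ka = tan^2(45 - phi/2) = tan^2(30.5) = 0.346974
Compute active force:
Pa = 0.5 * Ka * gamma * H^2
Pa = 0.5 * 0.346974 * 20.8 * 6.3^2
Pa = 143.22 kN/m


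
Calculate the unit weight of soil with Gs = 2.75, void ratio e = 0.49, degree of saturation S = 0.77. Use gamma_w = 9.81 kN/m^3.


Using gamma = gamma_w * (Gs + S*e) / (1 + e)
Numerator: Gs + S*e = 2.75 + 0.77*0.49 = 3.1273
Denominator: 1 + e = 1 + 0.49 = 1.49
gamma = 9.81 * 3.1273 / 1.49
gamma = 20.59 kN/m^3


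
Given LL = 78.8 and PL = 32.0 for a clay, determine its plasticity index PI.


Using PI = LL - PL
PI = 78.8 - 32.0
PI = 46.8


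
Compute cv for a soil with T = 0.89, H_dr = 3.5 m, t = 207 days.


Using cv = T * H_dr^2 / t
H_dr^2 = 3.5^2 = 12.25
cv = 0.89 * 12.25 / 207
cv = 0.05267 m^2/day


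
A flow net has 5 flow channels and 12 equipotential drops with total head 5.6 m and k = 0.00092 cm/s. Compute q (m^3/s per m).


Convert k to m/s for unit consistency with H:
k = 0.00092 cm/s = 0.00092 / 100 m/s = 9.2e-06 m/s
Using q = k * H * Nf / Nd
Nf / Nd = 5 / 12 = 0.4167
q = 9.2e-06 * 5.6 * 0.4167
q = 2.147e-05 m^3/s per m


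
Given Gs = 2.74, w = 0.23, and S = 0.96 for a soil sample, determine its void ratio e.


Result: 0.6565

Derivation:
Using the relation e = Gs * w / S
e = 2.74 * 0.23 / 0.96
e = 0.6565


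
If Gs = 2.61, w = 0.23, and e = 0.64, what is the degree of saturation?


Result: 0.938

Derivation:
Using S = Gs * w / e
S = 2.61 * 0.23 / 0.64
S = 0.938


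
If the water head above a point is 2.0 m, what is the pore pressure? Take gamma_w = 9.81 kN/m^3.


Using u = gamma_w * h_w
u = 9.81 * 2.0
u = 19.62 kPa


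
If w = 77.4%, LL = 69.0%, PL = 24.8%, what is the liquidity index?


First compute the plasticity index:
PI = LL - PL = 69.0 - 24.8 = 44.2
Then compute the liquidity index:
LI = (w - PL) / PI
LI = (77.4 - 24.8) / 44.2
LI = 1.19


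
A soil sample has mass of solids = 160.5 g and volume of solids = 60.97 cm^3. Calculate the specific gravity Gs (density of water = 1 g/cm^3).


Result: 2.632

Derivation:
Using Gs = m_s / (V_s * rho_w)
Since rho_w = 1 g/cm^3:
Gs = 160.5 / 60.97
Gs = 2.632


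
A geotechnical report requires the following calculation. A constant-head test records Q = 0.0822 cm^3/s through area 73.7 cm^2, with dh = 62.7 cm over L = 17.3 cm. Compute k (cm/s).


Result: 0.000308 cm/s

Derivation:
Compute hydraulic gradient:
i = dh / L = 62.7 / 17.3 = 3.62428
Then apply Darcy's law:
k = Q / (A * i)
k = 0.0822 / (73.7 * 3.62428)
k = 0.0822 / 267.109
k = 0.000308 cm/s


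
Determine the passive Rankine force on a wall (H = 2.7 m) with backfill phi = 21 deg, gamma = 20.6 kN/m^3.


Result: 158.96 kN/m

Derivation:
Compute passive earth pressure coefficient:
Kp = tan^2(45 + phi/2) = tan^2(55.5) = 2.117051
Compute passive force:
Pp = 0.5 * Kp * gamma * H^2
Pp = 0.5 * 2.117051 * 20.6 * 2.7^2
Pp = 158.96 kN/m


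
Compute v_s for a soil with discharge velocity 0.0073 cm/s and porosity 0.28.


Using v_s = v_d / n
v_s = 0.0073 / 0.28
v_s = 0.02607 cm/s


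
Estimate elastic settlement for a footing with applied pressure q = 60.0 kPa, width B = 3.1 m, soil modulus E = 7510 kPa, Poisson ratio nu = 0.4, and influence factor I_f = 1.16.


Using Se = q * B * (1 - nu^2) * I_f / E
1 - nu^2 = 1 - 0.4^2 = 0.84
Se = 60.0 * 3.1 * 0.84 * 1.16 / 7510
Se = 0.024133 m
Convert to mm: Se = 0.024133 * 1000 = 24.133 mm


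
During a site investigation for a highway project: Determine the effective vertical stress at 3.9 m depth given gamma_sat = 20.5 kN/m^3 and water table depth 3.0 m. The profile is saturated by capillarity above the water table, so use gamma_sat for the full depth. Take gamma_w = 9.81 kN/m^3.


Total stress = gamma_sat * depth
sigma = 20.5 * 3.9 = 79.95 kPa
Pore water pressure u = gamma_w * (depth - d_wt)
u = 9.81 * (3.9 - 3.0) = 8.829 kPa
Effective stress = sigma - u
sigma' = 79.95 - 8.829 = 71.12 kPa


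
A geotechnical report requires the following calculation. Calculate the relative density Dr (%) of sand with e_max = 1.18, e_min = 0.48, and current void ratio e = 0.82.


Using Dr = (e_max - e) / (e_max - e_min) * 100
e_max - e = 1.18 - 0.82 = 0.36
e_max - e_min = 1.18 - 0.48 = 0.7
Dr = 0.36 / 0.7 * 100
Dr = 51.43 %


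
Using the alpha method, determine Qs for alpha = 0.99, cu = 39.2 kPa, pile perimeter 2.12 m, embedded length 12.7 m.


Result: 1044.87 kN

Derivation:
Using Qs = alpha * cu * perimeter * L
Qs = 0.99 * 39.2 * 2.12 * 12.7
Qs = 1044.87 kN


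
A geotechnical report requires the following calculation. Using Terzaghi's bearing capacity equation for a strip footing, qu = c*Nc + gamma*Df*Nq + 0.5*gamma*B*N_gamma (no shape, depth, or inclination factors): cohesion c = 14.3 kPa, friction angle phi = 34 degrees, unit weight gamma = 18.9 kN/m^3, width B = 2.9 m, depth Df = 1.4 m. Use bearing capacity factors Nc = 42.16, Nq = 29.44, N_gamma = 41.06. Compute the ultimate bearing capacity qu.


Compute qu = c*Nc + gamma*Df*Nq + 0.5*gamma*B*N_gamma
Term 1: 14.3 * 42.16 = 602.888
Term 2: 18.9 * 1.4 * 29.44 = 778.9824
Term 3: 0.5 * 18.9 * 2.9 * 41.06 = 1125.2493
qu = 602.888 + 778.9824 + 1125.2493
qu = 2507.12 kPa


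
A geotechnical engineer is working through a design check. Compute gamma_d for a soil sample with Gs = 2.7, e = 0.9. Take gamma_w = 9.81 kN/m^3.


Using gamma_d = Gs * gamma_w / (1 + e)
gamma_d = 2.7 * 9.81 / (1 + 0.9)
gamma_d = 2.7 * 9.81 / 1.9
gamma_d = 13.941 kN/m^3


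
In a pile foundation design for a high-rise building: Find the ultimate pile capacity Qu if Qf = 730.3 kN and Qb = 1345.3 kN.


Using Qu = Qf + Qb
Qu = 730.3 + 1345.3
Qu = 2075.6 kN


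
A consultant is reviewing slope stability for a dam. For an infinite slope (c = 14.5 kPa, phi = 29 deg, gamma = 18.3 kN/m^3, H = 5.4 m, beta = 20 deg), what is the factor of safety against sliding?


Using Fs = c / (gamma*H*sin(beta)*cos(beta)) + tan(phi)/tan(beta)
Cohesion contribution = 14.5 / (18.3*5.4*sin(20)*cos(20))
Cohesion contribution = 0.456547
Friction contribution = tan(29)/tan(20) = 1.52295
Fs = 0.456547 + 1.52295
Fs = 1.979


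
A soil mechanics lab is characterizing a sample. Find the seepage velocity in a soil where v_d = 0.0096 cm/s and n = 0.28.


Using v_s = v_d / n
v_s = 0.0096 / 0.28
v_s = 0.03429 cm/s


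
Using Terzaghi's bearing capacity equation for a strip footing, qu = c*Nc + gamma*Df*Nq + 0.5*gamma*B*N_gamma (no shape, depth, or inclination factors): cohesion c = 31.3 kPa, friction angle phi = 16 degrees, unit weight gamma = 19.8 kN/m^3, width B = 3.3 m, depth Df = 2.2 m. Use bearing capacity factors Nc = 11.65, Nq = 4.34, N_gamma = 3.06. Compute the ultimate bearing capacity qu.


Compute qu = c*Nc + gamma*Df*Nq + 0.5*gamma*B*N_gamma
Term 1: 31.3 * 11.65 = 364.645
Term 2: 19.8 * 2.2 * 4.34 = 189.0504
Term 3: 0.5 * 19.8 * 3.3 * 3.06 = 99.9702
qu = 364.645 + 189.0504 + 99.9702
qu = 653.67 kPa
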